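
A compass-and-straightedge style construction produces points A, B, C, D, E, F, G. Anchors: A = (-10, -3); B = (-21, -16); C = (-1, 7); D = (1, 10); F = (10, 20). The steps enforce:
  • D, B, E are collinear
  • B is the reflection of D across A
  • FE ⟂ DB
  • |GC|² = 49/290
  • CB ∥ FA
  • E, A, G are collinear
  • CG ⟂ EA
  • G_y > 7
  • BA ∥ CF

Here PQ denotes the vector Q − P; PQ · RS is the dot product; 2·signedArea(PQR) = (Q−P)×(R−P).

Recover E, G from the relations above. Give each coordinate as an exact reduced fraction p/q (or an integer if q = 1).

1. E_x = 2809/290  [D, B, E are collinear ∩ FE ⟂ DB]
2. E_y = 5877/290  [D, B, E are collinear ∩ FE ⟂ DB]
   → E = (2809/290, 5877/290)
3. G_x = -381/290  [E, A, G are collinear ∩ CG ⟂ EA]
4. G_y = 2107/290  [E, A, G are collinear ∩ CG ⟂ EA]
   → G = (-381/290, 2107/290)

E = (2809/290, 5877/290)
G = (-381/290, 2107/290)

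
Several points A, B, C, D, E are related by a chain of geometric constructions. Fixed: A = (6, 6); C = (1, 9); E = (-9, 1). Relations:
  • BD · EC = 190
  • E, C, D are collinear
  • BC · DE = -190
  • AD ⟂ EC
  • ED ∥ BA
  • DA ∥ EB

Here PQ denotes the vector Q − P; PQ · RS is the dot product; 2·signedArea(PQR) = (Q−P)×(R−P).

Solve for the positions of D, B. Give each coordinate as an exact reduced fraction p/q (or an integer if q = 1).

1. D_x = 106/41  [E, C, D are collinear ∩ AD ⟂ EC]
2. D_y = 421/41  [E, C, D are collinear ∩ AD ⟂ EC]
   → D = (106/41, 421/41)
3. B_x = -229/41  [ED ∥ BA ∩ DA ∥ EB]
4. B_y = -134/41  [ED ∥ BA ∩ DA ∥ EB]
   → B = (-229/41, -134/41)

B = (-229/41, -134/41)
D = (106/41, 421/41)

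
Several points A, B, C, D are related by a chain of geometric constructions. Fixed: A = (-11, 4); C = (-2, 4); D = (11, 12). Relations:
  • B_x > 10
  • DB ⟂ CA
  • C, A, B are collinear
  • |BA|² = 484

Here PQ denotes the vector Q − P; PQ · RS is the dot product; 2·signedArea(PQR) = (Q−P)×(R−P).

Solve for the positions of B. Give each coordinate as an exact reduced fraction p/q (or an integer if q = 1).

B = (11, 4)

1. B_x = 11  [C, A, B are collinear ∩ DB ⟂ CA]
2. B_y = 4  [C, A, B are collinear ∩ DB ⟂ CA]
   → B = (11, 4)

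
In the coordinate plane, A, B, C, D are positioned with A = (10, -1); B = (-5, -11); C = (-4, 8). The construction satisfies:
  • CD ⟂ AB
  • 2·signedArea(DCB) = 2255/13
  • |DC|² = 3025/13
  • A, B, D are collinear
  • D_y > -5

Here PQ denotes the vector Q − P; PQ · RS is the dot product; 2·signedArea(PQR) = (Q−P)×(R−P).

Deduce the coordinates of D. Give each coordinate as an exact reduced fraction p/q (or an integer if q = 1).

D = (58/13, -61/13)

1. D_x = 58/13  [A, B, D are collinear ∩ CD ⟂ AB]
2. D_y = -61/13  [A, B, D are collinear ∩ CD ⟂ AB]
   → D = (58/13, -61/13)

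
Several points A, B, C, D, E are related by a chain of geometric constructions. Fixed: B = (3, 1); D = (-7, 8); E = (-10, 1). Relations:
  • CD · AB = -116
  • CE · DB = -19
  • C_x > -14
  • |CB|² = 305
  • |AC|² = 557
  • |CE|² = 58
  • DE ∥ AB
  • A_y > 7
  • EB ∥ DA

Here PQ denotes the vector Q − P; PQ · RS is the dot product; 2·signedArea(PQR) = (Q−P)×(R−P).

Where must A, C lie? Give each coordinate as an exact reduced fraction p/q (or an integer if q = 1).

A = (6, 8)
C = (-13, -6)

1. A_x = 6  [DE ∥ AB ∩ EB ∥ DA]
2. A_y = 8  [DE ∥ AB ∩ EB ∥ DA]
   → A = (6, 8)
3. C_x = -13  [CE · DB = -19 ∩ CD · AB = -116]
4. C_y = -6  [CE · DB = -19 ∩ CD · AB = -116]
   → C = (-13, -6)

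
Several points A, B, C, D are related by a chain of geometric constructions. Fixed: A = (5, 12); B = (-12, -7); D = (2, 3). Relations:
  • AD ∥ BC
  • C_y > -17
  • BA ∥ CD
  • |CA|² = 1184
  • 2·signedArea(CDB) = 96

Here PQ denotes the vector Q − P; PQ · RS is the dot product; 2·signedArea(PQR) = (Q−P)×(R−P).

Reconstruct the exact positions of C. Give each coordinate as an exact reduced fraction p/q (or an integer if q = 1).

C = (-15, -16)

1. C_x = -15  [BA ∥ CD ∩ AD ∥ BC]
2. C_y = -16  [BA ∥ CD ∩ AD ∥ BC]
   → C = (-15, -16)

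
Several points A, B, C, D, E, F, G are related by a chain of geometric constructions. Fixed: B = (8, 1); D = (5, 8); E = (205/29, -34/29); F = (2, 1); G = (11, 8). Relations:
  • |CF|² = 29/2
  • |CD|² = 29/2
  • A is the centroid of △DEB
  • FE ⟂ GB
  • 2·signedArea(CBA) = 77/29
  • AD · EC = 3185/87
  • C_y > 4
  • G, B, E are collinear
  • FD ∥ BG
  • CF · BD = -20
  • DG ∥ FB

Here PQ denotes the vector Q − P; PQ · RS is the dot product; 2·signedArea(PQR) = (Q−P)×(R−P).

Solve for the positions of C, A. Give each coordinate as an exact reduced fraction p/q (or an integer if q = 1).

A = (194/29, 227/87)
C = (7/2, 9/2)

1. C_x = 7/2  [line 3·x + -7·y + 21 = 0 ∩ |CF|² = 29/2]
2. C_y = 9/2  [line 3·x + -7·y + 21 = 0 ∩ |CF|² = 29/2]
   → C = (7/2, 9/2)
3. A_x = 194/29  [2·signedArea(CBA) = 77/29 ∩ A is the centroid of △DEB]
4. A_y = 227/87  [2·signedArea(CBA) = 77/29 ∩ A is the centroid of △DEB]
   → A = (194/29, 227/87)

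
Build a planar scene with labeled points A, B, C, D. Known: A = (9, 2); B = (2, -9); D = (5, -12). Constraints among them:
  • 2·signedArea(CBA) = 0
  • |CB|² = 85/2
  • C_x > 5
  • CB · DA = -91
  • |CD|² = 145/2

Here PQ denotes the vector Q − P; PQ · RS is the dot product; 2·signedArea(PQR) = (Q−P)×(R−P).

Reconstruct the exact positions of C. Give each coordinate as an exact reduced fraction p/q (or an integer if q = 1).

C = (11/2, -7/2)

1. C_x = 11/2  [2·signedArea(CBA) = 0 ∩ CB · DA = -91]
2. C_y = -7/2  [2·signedArea(CBA) = 0 ∩ CB · DA = -91]
   → C = (11/2, -7/2)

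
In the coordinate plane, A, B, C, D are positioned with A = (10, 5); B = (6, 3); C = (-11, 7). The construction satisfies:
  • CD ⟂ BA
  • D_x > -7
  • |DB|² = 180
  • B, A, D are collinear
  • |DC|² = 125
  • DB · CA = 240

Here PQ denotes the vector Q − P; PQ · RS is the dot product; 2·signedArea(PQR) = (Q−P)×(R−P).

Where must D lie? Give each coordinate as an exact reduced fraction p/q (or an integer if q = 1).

1. D_x = -6  [B, A, D are collinear ∩ CD ⟂ BA]
2. D_y = -3  [B, A, D are collinear ∩ CD ⟂ BA]
   → D = (-6, -3)

D = (-6, -3)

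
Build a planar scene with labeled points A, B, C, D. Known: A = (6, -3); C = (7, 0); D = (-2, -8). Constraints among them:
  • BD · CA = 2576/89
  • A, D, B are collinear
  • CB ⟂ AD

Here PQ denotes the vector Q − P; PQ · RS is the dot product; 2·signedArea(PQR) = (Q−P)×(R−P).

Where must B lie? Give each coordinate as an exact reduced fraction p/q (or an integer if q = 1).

B = (718/89, -152/89)

1. B_x = 718/89  [A, D, B are collinear ∩ CB ⟂ AD]
2. B_y = -152/89  [A, D, B are collinear ∩ CB ⟂ AD]
   → B = (718/89, -152/89)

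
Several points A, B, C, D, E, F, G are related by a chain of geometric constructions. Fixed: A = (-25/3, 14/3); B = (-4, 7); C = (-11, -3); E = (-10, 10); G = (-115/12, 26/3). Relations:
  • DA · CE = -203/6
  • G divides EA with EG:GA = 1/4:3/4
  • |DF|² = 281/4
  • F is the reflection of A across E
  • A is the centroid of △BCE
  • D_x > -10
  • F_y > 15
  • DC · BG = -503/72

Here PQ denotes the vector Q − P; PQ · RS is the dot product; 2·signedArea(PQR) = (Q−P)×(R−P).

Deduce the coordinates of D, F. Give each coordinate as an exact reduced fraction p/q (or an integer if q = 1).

1. D_x = -55/6  [DA · CE = -203/6 ∩ DC · BG = -503/72]
2. D_y = 22/3  [DA · CE = -203/6 ∩ DC · BG = -503/72]
   → D = (-55/6, 22/3)
3. F_x = -35/3  [F is the reflection of A across E]
4. F_y = 46/3  [F is the reflection of A across E]
   → F = (-35/3, 46/3)

D = (-55/6, 22/3)
F = (-35/3, 46/3)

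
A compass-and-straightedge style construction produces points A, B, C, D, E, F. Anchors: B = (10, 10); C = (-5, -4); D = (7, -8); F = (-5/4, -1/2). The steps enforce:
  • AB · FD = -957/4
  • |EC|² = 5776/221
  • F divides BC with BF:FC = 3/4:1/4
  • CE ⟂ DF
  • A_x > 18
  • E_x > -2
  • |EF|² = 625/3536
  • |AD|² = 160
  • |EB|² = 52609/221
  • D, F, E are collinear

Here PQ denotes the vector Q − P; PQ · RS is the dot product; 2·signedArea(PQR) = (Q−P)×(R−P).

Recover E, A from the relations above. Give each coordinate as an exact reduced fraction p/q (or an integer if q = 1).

1. E_x = -345/221  [D, F, E are collinear ∩ CE ⟂ DF]
2. E_y = -48/221  [D, F, E are collinear ∩ CE ⟂ DF]
   → E = (-345/221, -48/221)
3. A_x = 19  [line -33/4·x + 15/2·y + 987/4 = 0 ∩ |AD|² = 160]
4. A_y = -12  [line -33/4·x + 15/2·y + 987/4 = 0 ∩ |AD|² = 160]
   → A = (19, -12)

A = (19, -12)
E = (-345/221, -48/221)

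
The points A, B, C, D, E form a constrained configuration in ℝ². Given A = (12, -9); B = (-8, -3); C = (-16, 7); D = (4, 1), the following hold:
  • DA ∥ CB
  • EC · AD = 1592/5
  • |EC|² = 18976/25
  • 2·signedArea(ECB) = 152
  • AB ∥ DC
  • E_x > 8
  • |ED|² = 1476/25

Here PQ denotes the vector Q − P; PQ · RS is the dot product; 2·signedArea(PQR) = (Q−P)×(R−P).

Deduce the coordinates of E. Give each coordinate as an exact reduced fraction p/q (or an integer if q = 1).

1. E_x = 44/5  [EC · AD = 1592/5 ∩ 2·signedArea(ECB) = 152]
2. E_y = -5  [EC · AD = 1592/5 ∩ 2·signedArea(ECB) = 152]
   → E = (44/5, -5)

E = (44/5, -5)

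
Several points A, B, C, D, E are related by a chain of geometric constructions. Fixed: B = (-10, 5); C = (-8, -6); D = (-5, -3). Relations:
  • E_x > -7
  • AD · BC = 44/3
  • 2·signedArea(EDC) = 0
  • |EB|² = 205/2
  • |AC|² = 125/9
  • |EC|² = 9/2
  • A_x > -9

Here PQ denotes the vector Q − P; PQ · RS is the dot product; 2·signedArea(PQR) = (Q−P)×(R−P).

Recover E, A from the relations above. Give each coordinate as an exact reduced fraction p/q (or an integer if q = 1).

A = (-26/3, -7/3)
E = (-13/2, -9/2)

1. E_x = -13/2  [line 3·x + -3·y + 6 = 0 ∩ |EC|² = 9/2]
2. E_y = -9/2  [line 3·x + -3·y + 6 = 0 ∩ |EC|² = 9/2]
   → E = (-13/2, -9/2)
3. A_x = -26/3  [line -2·x + 11·y + 25/3 = 0 ∩ |AC|² = 125/9]
4. A_y = -7/3  [line -2·x + 11·y + 25/3 = 0 ∩ |AC|² = 125/9]
   → A = (-26/3, -7/3)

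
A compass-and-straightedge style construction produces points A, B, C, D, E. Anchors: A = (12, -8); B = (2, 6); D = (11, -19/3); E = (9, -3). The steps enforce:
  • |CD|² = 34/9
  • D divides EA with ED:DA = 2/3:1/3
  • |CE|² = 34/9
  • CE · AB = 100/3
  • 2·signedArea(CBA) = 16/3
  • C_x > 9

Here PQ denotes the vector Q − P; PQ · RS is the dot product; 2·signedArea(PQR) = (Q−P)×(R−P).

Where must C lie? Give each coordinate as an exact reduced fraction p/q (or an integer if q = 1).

1. C_x = 10  [2·signedArea(CBA) = 16/3 ∩ CE · AB = 100/3]
2. C_y = -14/3  [2·signedArea(CBA) = 16/3 ∩ CE · AB = 100/3]
   → C = (10, -14/3)

C = (10, -14/3)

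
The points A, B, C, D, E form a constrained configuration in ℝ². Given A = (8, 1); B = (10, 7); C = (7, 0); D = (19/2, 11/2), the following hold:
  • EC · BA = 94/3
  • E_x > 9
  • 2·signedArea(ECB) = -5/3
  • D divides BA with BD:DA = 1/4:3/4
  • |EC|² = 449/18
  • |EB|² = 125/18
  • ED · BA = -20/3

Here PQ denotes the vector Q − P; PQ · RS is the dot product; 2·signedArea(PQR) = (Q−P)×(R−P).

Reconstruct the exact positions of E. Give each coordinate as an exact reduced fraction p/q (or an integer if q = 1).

E = (55/6, 9/2)

1. E_x = 55/6  [EC · BA = 94/3 ∩ 2·signedArea(ECB) = -5/3]
2. E_y = 9/2  [EC · BA = 94/3 ∩ 2·signedArea(ECB) = -5/3]
   → E = (55/6, 9/2)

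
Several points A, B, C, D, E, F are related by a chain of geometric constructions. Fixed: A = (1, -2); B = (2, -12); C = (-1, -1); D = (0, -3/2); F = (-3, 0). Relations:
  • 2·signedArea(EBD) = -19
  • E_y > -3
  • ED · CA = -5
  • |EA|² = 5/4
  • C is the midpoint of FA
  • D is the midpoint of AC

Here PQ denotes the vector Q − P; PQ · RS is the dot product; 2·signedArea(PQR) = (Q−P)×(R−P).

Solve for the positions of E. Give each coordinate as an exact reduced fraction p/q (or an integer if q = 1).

1. E_x = 2  [2·signedArea(EBD) = -19 ∩ ED · CA = -5]
2. E_y = -5/2  [2·signedArea(EBD) = -19 ∩ ED · CA = -5]
   → E = (2, -5/2)

E = (2, -5/2)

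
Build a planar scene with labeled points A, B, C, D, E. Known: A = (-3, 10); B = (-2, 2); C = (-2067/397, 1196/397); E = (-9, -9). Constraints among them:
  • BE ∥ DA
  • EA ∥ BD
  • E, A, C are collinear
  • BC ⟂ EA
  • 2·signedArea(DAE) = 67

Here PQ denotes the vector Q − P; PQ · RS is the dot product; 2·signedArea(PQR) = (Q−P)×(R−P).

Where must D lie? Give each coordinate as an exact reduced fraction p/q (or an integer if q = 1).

D = (4, 21)

1. D_x = 4  [BE ∥ DA ∩ EA ∥ BD]
2. D_y = 21  [BE ∥ DA ∩ EA ∥ BD]
   → D = (4, 21)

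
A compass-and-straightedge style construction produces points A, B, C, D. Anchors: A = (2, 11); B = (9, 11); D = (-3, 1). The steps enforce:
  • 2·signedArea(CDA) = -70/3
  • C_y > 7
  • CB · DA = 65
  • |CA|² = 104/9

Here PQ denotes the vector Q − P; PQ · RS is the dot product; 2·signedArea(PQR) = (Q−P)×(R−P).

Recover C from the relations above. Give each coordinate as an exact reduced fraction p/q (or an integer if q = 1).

C = (8/3, 23/3)

1. C_x = 8/3  [2·signedArea(CDA) = -70/3 ∩ CB · DA = 65]
2. C_y = 23/3  [2·signedArea(CDA) = -70/3 ∩ CB · DA = 65]
   → C = (8/3, 23/3)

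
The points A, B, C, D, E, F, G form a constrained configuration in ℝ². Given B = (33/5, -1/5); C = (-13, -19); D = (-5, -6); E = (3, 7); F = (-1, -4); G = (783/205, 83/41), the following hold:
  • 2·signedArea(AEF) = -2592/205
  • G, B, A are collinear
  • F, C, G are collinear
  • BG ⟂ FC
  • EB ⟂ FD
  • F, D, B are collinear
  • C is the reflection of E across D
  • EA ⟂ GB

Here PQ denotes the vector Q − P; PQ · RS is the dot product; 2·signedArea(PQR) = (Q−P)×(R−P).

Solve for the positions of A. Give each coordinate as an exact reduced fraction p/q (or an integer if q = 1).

1. A_x = 183/205  [G, B, A are collinear ∩ EA ⟂ GB]
2. A_y = 179/41  [G, B, A are collinear ∩ EA ⟂ GB]
   → A = (183/205, 179/41)

A = (183/205, 179/41)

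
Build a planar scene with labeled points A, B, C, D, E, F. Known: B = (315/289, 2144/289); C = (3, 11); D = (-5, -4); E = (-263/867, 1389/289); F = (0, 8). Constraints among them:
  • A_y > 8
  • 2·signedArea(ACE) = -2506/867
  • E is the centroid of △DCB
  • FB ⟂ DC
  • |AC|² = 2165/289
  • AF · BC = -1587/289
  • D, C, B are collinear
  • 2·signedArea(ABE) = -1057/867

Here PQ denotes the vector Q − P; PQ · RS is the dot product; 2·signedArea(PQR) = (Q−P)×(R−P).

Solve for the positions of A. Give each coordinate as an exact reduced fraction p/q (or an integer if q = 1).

A = (394/289, 2545/289)

1. A_x = 394/289  [2·signedArea(ABE) = -1057/867 ∩ AF · BC = -1587/289]
2. A_y = 2545/289  [2·signedArea(ABE) = -1057/867 ∩ AF · BC = -1587/289]
   → A = (394/289, 2545/289)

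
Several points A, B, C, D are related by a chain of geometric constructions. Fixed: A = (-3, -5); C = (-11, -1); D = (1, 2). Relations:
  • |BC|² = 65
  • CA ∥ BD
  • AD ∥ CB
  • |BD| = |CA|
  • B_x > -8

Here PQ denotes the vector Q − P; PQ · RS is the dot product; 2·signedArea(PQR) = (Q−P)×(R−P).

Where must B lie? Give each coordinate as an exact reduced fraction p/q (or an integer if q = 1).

B = (-7, 6)

1. B_x = -7  [CA ∥ BD ∩ AD ∥ CB]
2. B_y = 6  [CA ∥ BD ∩ AD ∥ CB]
   → B = (-7, 6)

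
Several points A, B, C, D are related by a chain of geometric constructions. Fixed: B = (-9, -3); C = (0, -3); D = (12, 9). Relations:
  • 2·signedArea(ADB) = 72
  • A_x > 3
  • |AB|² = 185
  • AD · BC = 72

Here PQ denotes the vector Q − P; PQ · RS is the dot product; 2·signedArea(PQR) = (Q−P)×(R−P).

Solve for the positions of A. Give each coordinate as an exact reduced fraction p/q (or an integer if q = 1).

A = (4, 1)

1. A_x = 4  [AD · BC = 72 ∩ 2·signedArea(ADB) = 72]
2. A_y = 1  [AD · BC = 72 ∩ 2·signedArea(ADB) = 72]
   → A = (4, 1)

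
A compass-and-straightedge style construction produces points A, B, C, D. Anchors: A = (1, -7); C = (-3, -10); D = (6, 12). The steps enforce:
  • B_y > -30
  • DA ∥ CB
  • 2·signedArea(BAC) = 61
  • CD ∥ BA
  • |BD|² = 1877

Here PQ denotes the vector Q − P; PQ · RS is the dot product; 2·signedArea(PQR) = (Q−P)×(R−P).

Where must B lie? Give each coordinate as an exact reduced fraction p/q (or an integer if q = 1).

1. B_x = -8  [CD ∥ BA ∩ DA ∥ CB]
2. B_y = -29  [CD ∥ BA ∩ DA ∥ CB]
   → B = (-8, -29)

B = (-8, -29)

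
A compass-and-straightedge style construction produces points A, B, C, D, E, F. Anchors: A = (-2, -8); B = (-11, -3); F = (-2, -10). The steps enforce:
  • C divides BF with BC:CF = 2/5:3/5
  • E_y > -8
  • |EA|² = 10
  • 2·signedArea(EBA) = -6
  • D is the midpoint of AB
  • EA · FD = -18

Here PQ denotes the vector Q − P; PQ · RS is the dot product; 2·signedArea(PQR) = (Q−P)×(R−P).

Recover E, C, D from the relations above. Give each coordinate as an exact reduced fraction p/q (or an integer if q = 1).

1. E_x = -5  [line 5·x + 9·y + 88 = 0 ∩ |EA|² = 10]
2. E_y = -7  [line 5·x + 9·y + 88 = 0 ∩ |EA|² = 10]
   → E = (-5, -7)
3. C_x = -37/5  [C divides BF with BC:CF = 2/5:3/5]
4. C_y = -29/5  [C divides BF with BC:CF = 2/5:3/5]
   → C = (-37/5, -29/5)
5. D_x = -13/2  [EA · FD = -18 ∩ D is the midpoint of AB]
6. D_y = -11/2  [EA · FD = -18 ∩ D is the midpoint of AB]
   → D = (-13/2, -11/2)

C = (-37/5, -29/5)
D = (-13/2, -11/2)
E = (-5, -7)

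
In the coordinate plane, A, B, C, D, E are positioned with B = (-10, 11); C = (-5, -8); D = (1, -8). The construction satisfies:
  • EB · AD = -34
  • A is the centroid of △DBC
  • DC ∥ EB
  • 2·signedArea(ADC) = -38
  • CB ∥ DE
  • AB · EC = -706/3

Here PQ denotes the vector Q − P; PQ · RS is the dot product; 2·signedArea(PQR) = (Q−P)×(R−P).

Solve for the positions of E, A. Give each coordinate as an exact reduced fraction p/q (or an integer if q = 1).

A = (-14/3, -5/3)
E = (-4, 11)

1. E_x = -4  [DC ∥ EB ∩ CB ∥ DE]
2. E_y = 11  [DC ∥ EB ∩ CB ∥ DE]
   → E = (-4, 11)
3. A_x = -14/3  [A is the centroid of △DBC]
4. A_y = -5/3  [A is the centroid of △DBC]
   → A = (-14/3, -5/3)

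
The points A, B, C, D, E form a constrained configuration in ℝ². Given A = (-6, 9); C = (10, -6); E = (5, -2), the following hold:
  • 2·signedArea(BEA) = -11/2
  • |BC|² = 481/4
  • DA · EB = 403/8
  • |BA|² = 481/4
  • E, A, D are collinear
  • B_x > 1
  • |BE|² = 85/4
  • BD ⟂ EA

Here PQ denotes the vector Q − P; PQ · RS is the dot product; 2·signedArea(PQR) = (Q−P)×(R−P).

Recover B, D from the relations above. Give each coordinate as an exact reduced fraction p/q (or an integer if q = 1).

1. B_x = 2  [line -11·x + -11·y + 77/2 = 0 ∩ |BA|² = 481/4]
2. B_y = 3/2  [line -11·x + -11·y + 77/2 = 0 ∩ |BA|² = 481/4]
   → B = (2, 3/2)
3. D_x = 7/4  [E, A, D are collinear ∩ BD ⟂ EA]
4. D_y = 5/4  [E, A, D are collinear ∩ BD ⟂ EA]
   → D = (7/4, 5/4)

B = (2, 3/2)
D = (7/4, 5/4)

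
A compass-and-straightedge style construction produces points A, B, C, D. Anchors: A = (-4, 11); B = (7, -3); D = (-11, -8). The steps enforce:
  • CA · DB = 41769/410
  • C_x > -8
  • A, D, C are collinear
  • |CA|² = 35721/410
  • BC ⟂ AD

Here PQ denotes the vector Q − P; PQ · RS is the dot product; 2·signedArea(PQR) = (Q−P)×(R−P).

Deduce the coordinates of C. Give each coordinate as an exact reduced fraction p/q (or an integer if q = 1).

C = (-2963/410, 919/410)

1. C_x = -2963/410  [A, D, C are collinear ∩ BC ⟂ AD]
2. C_y = 919/410  [A, D, C are collinear ∩ BC ⟂ AD]
   → C = (-2963/410, 919/410)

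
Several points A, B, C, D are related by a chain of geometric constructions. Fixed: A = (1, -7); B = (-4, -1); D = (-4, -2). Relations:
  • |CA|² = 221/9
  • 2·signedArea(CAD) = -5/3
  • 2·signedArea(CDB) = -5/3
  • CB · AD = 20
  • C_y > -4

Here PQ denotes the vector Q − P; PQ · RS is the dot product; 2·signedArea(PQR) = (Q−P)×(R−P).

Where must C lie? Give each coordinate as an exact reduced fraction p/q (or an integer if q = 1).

1. C_x = -7/3  [2·signedArea(CDB) = -5/3 ∩ CB · AD = 20]
2. C_y = -10/3  [2·signedArea(CDB) = -5/3 ∩ CB · AD = 20]
   → C = (-7/3, -10/3)

C = (-7/3, -10/3)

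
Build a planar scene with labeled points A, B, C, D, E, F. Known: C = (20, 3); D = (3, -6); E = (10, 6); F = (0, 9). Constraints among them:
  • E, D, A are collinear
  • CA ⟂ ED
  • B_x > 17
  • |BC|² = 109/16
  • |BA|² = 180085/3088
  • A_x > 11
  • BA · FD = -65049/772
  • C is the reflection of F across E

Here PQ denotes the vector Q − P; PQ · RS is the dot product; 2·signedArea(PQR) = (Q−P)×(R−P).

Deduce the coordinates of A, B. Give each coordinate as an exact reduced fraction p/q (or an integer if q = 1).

A = (2168/193, 1566/193)
B = (35/2, 15/4)

1. A_x = 2168/193  [E, D, A are collinear ∩ CA ⟂ ED]
2. A_y = 1566/193  [E, D, A are collinear ∩ CA ⟂ ED]
   → A = (2168/193, 1566/193)
3. B_x = 35/2  [line -3·x + 15·y + -15/4 = 0 ∩ |BA|² = 180085/3088]
4. B_y = 15/4  [line -3·x + 15·y + -15/4 = 0 ∩ |BA|² = 180085/3088]
   → B = (35/2, 15/4)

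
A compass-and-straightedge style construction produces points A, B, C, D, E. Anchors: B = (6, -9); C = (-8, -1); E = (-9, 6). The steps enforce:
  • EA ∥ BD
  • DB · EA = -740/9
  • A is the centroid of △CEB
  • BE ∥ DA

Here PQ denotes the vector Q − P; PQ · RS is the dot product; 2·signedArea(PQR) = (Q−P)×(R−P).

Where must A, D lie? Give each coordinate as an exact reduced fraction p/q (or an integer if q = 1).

A = (-11/3, -4/3)
D = (34/3, -49/3)

1. A_x = -11/3  [A is the centroid of △CEB]
2. A_y = -4/3  [A is the centroid of △CEB]
   → A = (-11/3, -4/3)
3. D_x = 34/3  [BE ∥ DA ∩ EA ∥ BD]
4. D_y = -49/3  [BE ∥ DA ∩ EA ∥ BD]
   → D = (34/3, -49/3)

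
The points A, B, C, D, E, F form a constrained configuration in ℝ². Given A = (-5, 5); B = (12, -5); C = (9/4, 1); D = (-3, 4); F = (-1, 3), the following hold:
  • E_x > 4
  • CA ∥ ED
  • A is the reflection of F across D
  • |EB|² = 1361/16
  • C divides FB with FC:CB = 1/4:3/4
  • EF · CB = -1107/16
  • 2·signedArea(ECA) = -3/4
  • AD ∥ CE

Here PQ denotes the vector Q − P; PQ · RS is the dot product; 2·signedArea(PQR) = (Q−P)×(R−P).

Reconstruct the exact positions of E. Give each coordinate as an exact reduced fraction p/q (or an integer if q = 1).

E = (17/4, 0)

1. E_x = 17/4  [CA ∥ ED ∩ AD ∥ CE]
2. E_y = 0  [CA ∥ ED ∩ AD ∥ CE]
   → E = (17/4, 0)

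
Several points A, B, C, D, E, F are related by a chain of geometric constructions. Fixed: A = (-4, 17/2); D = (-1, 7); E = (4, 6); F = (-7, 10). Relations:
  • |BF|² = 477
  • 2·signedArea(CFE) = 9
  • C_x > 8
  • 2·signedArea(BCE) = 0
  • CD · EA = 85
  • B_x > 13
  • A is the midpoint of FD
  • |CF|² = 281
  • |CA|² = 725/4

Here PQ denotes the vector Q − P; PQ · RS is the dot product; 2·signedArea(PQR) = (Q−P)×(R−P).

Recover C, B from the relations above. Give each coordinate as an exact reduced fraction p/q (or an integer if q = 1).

1. C_x = 9  [CD · EA = 85 ∩ 2·signedArea(CFE) = 9]
2. C_y = 5  [CD · EA = 85 ∩ 2·signedArea(CFE) = 9]
   → C = (9, 5)
3. B_x = 14  [line -1·x + -5·y + 34 = 0 ∩ |BF|² = 477]
4. B_y = 4  [line -1·x + -5·y + 34 = 0 ∩ |BF|² = 477]
   → B = (14, 4)

B = (14, 4)
C = (9, 5)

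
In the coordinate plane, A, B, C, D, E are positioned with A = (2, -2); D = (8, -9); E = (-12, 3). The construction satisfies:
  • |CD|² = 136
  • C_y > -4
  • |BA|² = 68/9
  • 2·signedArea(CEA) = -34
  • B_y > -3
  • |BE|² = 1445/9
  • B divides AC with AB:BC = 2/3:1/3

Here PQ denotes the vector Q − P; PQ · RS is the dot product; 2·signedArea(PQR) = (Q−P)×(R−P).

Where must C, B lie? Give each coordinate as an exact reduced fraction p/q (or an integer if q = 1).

B = (-2/3, -8/3)
C = (-2, -3)

1. C_x = -2  [line 5·x + 14·y + 52 = 0 ∩ |CD|² = 136]
2. C_y = -3  [line 5·x + 14·y + 52 = 0 ∩ |CD|² = 136]
   → C = (-2, -3)
3. B_x = -2/3  [B divides AC with AB:BC = 2/3:1/3]
4. B_y = -8/3  [B divides AC with AB:BC = 2/3:1/3]
   → B = (-2/3, -8/3)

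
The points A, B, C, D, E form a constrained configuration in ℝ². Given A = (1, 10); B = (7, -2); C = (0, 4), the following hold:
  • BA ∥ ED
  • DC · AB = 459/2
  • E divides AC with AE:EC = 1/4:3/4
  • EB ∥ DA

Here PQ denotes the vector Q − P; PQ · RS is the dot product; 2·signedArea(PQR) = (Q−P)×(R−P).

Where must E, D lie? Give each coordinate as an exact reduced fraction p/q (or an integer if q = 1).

1. E_x = 3/4  [E divides AC with AE:EC = 1/4:3/4]
2. E_y = 17/2  [E divides AC with AE:EC = 1/4:3/4]
   → E = (3/4, 17/2)
3. D_x = -21/4  [EB ∥ DA ∩ BA ∥ ED]
4. D_y = 41/2  [EB ∥ DA ∩ BA ∥ ED]
   → D = (-21/4, 41/2)

D = (-21/4, 41/2)
E = (3/4, 17/2)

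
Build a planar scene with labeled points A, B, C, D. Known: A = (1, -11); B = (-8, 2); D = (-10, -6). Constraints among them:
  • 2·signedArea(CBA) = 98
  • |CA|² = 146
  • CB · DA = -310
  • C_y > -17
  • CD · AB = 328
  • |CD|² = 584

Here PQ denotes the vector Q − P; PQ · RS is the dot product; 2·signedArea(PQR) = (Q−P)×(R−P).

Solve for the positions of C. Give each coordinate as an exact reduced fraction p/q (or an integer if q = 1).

C = (12, -16)

1. C_x = 12  [CB · DA = -310 ∩ CD · AB = 328]
2. C_y = -16  [CB · DA = -310 ∩ CD · AB = 328]
   → C = (12, -16)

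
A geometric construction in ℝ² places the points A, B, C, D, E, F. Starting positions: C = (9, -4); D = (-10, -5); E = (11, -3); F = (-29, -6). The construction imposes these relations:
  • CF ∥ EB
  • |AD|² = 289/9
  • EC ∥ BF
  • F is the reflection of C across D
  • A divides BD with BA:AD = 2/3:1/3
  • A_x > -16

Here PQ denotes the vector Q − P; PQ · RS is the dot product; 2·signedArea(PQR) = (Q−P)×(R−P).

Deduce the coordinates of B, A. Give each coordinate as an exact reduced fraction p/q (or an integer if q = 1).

1. B_x = -27  [EC ∥ BF ∩ CF ∥ EB]
2. B_y = -5  [EC ∥ BF ∩ CF ∥ EB]
   → B = (-27, -5)
3. A_x = -47/3  [A divides BD with BA:AD = 2/3:1/3]
4. A_y = -5  [A divides BD with BA:AD = 2/3:1/3]
   → A = (-47/3, -5)

A = (-47/3, -5)
B = (-27, -5)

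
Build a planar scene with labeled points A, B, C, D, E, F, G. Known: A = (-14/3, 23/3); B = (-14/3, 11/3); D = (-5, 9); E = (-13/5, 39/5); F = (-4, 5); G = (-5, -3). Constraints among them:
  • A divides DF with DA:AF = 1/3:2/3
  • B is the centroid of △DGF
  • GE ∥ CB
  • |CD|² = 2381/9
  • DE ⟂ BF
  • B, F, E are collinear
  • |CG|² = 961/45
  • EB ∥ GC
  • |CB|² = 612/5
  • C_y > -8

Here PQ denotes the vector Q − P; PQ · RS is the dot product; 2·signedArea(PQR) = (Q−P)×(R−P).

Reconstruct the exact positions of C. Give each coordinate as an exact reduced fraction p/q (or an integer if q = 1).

C = (-106/15, -107/15)

1. C_x = -106/15  [GE ∥ CB ∩ EB ∥ GC]
2. C_y = -107/15  [GE ∥ CB ∩ EB ∥ GC]
   → C = (-106/15, -107/15)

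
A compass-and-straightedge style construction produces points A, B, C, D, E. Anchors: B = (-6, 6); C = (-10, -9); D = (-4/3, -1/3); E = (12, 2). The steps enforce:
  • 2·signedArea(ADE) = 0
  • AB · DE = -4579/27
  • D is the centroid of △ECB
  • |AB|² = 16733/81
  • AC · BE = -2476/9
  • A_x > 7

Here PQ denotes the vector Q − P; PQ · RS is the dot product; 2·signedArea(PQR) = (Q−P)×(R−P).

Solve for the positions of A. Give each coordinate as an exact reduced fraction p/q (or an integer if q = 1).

1. A_x = 68/9  [2·signedArea(ADE) = 0 ∩ AB · DE = -4579/27]
2. A_y = 11/9  [2·signedArea(ADE) = 0 ∩ AB · DE = -4579/27]
   → A = (68/9, 11/9)

A = (68/9, 11/9)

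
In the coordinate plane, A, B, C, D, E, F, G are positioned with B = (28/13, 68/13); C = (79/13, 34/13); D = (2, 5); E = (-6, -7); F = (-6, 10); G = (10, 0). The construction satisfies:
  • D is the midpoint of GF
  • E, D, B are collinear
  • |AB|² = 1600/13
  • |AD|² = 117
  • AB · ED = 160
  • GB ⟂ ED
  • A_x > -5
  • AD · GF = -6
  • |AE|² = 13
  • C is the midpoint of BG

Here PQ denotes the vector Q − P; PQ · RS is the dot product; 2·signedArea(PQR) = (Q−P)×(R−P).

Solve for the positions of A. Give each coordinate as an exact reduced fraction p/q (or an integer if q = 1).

1. A_x = -4  [AB · ED = 160 ∩ AD · GF = -6]
2. A_y = -4  [AB · ED = 160 ∩ AD · GF = -6]
   → A = (-4, -4)

A = (-4, -4)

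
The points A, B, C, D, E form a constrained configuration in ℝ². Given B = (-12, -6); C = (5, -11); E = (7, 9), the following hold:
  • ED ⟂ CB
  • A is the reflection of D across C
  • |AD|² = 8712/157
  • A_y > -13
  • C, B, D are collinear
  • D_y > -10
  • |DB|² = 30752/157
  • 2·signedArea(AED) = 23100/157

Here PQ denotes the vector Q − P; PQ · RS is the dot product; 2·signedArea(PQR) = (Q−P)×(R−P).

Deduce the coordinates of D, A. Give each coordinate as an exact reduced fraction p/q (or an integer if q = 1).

1. D_x = 224/157  [C, B, D are collinear ∩ ED ⟂ CB]
2. D_y = -1562/157  [C, B, D are collinear ∩ ED ⟂ CB]
   → D = (224/157, -1562/157)
3. A_x = 1346/157  [A is the reflection of D across C]
4. A_y = -1892/157  [A is the reflection of D across C]
   → A = (1346/157, -1892/157)

A = (1346/157, -1892/157)
D = (224/157, -1562/157)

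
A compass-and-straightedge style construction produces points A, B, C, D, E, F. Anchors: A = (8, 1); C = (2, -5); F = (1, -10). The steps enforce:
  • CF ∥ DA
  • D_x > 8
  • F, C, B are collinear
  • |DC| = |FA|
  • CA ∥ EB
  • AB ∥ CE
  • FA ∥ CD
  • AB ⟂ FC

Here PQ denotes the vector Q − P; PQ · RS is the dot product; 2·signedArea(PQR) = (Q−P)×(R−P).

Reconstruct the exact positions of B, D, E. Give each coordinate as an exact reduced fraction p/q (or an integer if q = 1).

B = (44/13, 25/13)
D = (9, 6)
E = (-34/13, -53/13)

1. B_x = 44/13  [F, C, B are collinear ∩ AB ⟂ FC]
2. B_y = 25/13  [F, C, B are collinear ∩ AB ⟂ FC]
   → B = (44/13, 25/13)
3. D_x = 9  [CF ∥ DA ∩ FA ∥ CD]
4. D_y = 6  [CF ∥ DA ∩ FA ∥ CD]
   → D = (9, 6)
5. E_x = -34/13  [CA ∥ EB ∩ AB ∥ CE]
6. E_y = -53/13  [CA ∥ EB ∩ AB ∥ CE]
   → E = (-34/13, -53/13)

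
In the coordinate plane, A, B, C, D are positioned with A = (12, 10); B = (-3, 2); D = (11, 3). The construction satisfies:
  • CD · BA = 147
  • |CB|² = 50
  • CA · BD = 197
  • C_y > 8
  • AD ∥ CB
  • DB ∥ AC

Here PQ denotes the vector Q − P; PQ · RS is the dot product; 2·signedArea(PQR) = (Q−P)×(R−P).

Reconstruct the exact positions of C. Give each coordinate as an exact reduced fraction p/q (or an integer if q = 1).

C = (-2, 9)

1. C_x = -2  [AD ∥ CB ∩ DB ∥ AC]
2. C_y = 9  [AD ∥ CB ∩ DB ∥ AC]
   → C = (-2, 9)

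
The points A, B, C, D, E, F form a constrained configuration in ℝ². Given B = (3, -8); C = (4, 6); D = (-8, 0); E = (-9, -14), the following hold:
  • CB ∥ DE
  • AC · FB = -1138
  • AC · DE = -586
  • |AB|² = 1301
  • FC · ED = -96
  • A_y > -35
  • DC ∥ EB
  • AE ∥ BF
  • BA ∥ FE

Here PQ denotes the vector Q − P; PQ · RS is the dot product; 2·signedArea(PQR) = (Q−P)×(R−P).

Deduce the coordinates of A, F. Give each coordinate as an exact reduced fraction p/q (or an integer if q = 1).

A = (-22, -34)
F = (16, 12)

1. A_x = -22  [line 1·x + 14·y + 498 = 0 ∩ |AB|² = 1301]
2. A_y = -34  [line 1·x + 14·y + 498 = 0 ∩ |AB|² = 1301]
   → A = (-22, -34)
3. F_x = 16  [BA ∥ FE ∩ AE ∥ BF]
4. F_y = 12  [BA ∥ FE ∩ AE ∥ BF]
   → F = (16, 12)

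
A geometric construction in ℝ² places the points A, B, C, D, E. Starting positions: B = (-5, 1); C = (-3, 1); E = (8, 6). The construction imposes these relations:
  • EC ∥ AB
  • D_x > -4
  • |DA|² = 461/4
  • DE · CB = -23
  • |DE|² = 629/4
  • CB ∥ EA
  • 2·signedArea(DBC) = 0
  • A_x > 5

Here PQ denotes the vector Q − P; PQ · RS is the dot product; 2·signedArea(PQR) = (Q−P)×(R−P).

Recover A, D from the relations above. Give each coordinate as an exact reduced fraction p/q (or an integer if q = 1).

1. A_x = 6  [EC ∥ AB ∩ CB ∥ EA]
2. A_y = 6  [EC ∥ AB ∩ CB ∥ EA]
   → A = (6, 6)
3. D_x = -7/2  [2·signedArea(DBC) = 0 ∩ DE · CB = -23]
4. D_y = 1  [2·signedArea(DBC) = 0 ∩ DE · CB = -23]
   → D = (-7/2, 1)

A = (6, 6)
D = (-7/2, 1)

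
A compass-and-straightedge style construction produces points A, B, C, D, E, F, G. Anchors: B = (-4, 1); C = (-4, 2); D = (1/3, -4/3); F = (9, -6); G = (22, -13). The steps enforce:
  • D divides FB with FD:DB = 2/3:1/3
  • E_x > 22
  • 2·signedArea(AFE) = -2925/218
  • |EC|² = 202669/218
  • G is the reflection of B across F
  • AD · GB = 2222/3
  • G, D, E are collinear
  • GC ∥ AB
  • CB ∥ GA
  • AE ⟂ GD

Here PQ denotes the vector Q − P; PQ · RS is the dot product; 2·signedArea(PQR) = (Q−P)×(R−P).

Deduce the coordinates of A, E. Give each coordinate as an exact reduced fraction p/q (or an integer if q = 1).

1. A_x = 22  [GC ∥ AB ∩ CB ∥ GA]
2. A_y = -14  [GC ∥ AB ∩ CB ∥ GA]
   → A = (22, -14)
3. E_x = 4887/218  [G, D, E are collinear ∩ AE ⟂ GD]
4. E_y = -2883/218  [G, D, E are collinear ∩ AE ⟂ GD]
   → E = (4887/218, -2883/218)

A = (22, -14)
E = (4887/218, -2883/218)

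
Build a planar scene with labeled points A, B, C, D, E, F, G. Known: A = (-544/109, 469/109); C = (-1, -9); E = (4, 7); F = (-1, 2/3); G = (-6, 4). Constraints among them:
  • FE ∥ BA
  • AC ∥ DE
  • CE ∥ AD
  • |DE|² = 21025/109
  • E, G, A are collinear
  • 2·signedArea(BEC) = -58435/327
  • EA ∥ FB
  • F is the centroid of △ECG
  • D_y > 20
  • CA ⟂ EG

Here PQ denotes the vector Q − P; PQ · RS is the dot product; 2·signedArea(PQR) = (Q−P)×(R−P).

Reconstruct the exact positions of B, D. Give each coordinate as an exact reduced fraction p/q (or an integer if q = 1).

1. B_x = -1089/109  [FE ∥ BA ∩ EA ∥ FB]
2. B_y = -664/327  [FE ∥ BA ∩ EA ∥ FB]
   → B = (-1089/109, -664/327)
3. D_x = 1/109  [AC ∥ DE ∩ CE ∥ AD]
4. D_y = 2213/109  [AC ∥ DE ∩ CE ∥ AD]
   → D = (1/109, 2213/109)

B = (-1089/109, -664/327)
D = (1/109, 2213/109)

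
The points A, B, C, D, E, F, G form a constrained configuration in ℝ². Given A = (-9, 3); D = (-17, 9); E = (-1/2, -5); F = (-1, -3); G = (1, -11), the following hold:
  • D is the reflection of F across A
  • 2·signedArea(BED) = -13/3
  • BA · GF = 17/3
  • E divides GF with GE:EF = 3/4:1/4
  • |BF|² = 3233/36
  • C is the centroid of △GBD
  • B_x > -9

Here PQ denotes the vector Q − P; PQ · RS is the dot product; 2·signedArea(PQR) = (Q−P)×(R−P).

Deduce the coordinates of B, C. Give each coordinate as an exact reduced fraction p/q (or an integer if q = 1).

1. B_x = -53/6  [2·signedArea(BED) = -13/3 ∩ BA · GF = 17/3]
2. B_y = 7/3  [2·signedArea(BED) = -13/3 ∩ BA · GF = 17/3]
   → B = (-53/6, 7/3)
3. C_x = -149/18  [C is the centroid of △GBD]
4. C_y = 1/9  [C is the centroid of △GBD]
   → C = (-149/18, 1/9)

B = (-53/6, 7/3)
C = (-149/18, 1/9)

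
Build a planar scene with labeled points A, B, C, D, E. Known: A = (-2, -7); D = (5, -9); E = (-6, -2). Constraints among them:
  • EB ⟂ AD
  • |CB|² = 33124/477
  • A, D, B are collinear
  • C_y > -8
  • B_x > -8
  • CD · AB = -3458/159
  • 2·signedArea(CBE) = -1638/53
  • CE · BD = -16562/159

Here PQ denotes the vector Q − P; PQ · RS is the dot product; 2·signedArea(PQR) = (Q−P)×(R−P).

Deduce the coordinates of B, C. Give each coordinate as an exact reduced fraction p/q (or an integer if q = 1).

B = (-372/53, -295/53)
C = (158/159, -1249/159)

1. B_x = -372/53  [A, D, B are collinear ∩ EB ⟂ AD]
2. B_y = -295/53  [A, D, B are collinear ∩ EB ⟂ AD]
   → B = (-372/53, -295/53)
3. C_x = 158/159  [line -189/53·x + 54/53·y + 612/53 = 0 ∩ |CB|² = 33124/477]
4. C_y = -1249/159  [line -189/53·x + 54/53·y + 612/53 = 0 ∩ |CB|² = 33124/477]
   → C = (158/159, -1249/159)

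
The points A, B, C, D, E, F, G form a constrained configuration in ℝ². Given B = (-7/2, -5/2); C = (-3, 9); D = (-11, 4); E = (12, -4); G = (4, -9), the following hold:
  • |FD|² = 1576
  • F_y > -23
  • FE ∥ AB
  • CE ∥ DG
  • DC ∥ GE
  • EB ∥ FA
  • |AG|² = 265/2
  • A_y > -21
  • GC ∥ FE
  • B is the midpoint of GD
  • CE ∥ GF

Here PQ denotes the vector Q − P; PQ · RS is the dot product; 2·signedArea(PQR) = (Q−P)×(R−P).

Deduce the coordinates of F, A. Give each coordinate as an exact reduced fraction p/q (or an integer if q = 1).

A = (7/2, -41/2)
F = (19, -22)

1. F_x = 19  [GC ∥ FE ∩ CE ∥ GF]
2. F_y = -22  [GC ∥ FE ∩ CE ∥ GF]
   → F = (19, -22)
3. A_x = 7/2  [FE ∥ AB ∩ EB ∥ FA]
4. A_y = -41/2  [FE ∥ AB ∩ EB ∥ FA]
   → A = (7/2, -41/2)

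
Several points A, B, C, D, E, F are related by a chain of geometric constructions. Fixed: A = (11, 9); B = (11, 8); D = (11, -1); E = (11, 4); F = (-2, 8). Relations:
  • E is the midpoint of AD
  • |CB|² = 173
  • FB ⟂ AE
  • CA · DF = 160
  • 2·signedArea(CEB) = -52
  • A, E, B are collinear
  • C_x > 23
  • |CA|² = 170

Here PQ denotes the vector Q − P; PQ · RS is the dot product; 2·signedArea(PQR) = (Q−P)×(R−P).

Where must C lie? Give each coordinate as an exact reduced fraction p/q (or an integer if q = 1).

1. C_x = 24  [2·signedArea(CEB) = -52 ∩ CA · DF = 160]
2. C_y = 10  [2·signedArea(CEB) = -52 ∩ CA · DF = 160]
   → C = (24, 10)

C = (24, 10)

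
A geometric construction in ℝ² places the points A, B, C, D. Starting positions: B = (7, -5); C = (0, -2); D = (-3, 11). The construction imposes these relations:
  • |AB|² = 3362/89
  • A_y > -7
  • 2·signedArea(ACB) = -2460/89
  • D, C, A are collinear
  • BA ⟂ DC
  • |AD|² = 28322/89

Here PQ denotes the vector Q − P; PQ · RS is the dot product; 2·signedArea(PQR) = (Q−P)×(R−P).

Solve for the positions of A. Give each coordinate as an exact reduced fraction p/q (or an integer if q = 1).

1. A_x = 90/89  [D, C, A are collinear ∩ BA ⟂ DC]
2. A_y = -568/89  [D, C, A are collinear ∩ BA ⟂ DC]
   → A = (90/89, -568/89)

A = (90/89, -568/89)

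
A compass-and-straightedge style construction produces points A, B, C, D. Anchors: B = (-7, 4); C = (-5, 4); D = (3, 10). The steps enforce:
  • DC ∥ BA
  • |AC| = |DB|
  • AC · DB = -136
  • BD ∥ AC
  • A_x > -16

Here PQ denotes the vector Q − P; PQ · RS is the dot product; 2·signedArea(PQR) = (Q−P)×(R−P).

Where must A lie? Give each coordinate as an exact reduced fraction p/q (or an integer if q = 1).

A = (-15, -2)

1. A_x = -15  [BD ∥ AC ∩ DC ∥ BA]
2. A_y = -2  [BD ∥ AC ∩ DC ∥ BA]
   → A = (-15, -2)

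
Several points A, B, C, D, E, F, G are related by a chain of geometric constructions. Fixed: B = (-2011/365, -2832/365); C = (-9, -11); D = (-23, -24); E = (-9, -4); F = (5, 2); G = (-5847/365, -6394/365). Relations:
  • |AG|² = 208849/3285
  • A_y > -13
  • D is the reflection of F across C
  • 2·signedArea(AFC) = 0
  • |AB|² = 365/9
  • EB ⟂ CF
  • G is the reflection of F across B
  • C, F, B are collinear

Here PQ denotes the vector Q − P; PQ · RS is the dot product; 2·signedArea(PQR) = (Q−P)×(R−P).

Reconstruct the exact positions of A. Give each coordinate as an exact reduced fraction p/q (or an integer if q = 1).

A = (-11143/1095, -13241/1095)

1. A_x = -11143/1095  [line 13·x + -14·y + -37 = 0 ∩ |AG|² = 208849/3285]
2. A_y = -13241/1095  [line 13·x + -14·y + -37 = 0 ∩ |AG|² = 208849/3285]
   → A = (-11143/1095, -13241/1095)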